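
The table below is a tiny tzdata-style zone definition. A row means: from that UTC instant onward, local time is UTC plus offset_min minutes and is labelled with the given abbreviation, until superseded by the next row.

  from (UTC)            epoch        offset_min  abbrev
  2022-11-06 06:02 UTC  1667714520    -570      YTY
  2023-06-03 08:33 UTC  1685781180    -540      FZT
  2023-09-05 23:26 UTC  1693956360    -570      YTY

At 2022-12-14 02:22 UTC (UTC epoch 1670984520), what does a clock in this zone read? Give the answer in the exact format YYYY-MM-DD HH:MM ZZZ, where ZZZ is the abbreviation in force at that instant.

Query: 2022-12-14 02:22 UTC
Rule 1/3 (YTY, -09:30): 2022-11-06 06:02 UTC ≤ query < 2023-06-03 08:33 UTC
2·60 + 22 - 570 = -428 min
-428 = -1·1440 + 1012; 1012 = 16·60 + 52 → 16:52, 2022-12-14 - 1 day = 2022-12-13
→ 2022-12-13 16:52 YTY

2022-12-13 16:52 YTY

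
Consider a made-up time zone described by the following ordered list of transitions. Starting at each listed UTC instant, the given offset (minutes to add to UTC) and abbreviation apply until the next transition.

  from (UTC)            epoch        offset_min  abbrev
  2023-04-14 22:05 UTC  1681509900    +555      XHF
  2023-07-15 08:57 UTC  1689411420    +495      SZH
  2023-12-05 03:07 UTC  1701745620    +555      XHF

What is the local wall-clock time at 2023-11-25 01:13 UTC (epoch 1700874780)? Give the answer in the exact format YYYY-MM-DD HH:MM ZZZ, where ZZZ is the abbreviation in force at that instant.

2023-11-25 09:28 SZH

Query: 2023-11-25 01:13 UTC
Rule 2/3 (SZH, +08:15): 2023-07-15 08:57 UTC ≤ query < 2023-12-05 03:07 UTC
1·60 + 13 + 495 = 568 min
568 = 0·1440 + 568; 568 = 9·60 + 28 → 09:28, same day
→ 2023-11-25 09:28 SZH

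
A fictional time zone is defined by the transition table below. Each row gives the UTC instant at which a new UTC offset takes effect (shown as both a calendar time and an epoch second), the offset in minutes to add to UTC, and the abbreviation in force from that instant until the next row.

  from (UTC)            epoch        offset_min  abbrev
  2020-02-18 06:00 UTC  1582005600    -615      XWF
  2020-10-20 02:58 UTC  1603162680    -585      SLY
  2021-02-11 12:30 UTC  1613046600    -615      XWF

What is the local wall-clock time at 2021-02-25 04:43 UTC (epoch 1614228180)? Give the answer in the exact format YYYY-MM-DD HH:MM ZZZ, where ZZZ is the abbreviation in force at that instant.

Query: 2021-02-25 04:43 UTC
Rule 3/3 (XWF, -10:15): 2021-02-11 12:30 UTC ≤ query < +∞
4·60 + 43 - 615 = -332 min
-332 = -1·1440 + 1108; 1108 = 18·60 + 28 → 18:28, 2021-02-25 - 1 day = 2021-02-24
→ 2021-02-24 18:28 XWF

2021-02-24 18:28 XWF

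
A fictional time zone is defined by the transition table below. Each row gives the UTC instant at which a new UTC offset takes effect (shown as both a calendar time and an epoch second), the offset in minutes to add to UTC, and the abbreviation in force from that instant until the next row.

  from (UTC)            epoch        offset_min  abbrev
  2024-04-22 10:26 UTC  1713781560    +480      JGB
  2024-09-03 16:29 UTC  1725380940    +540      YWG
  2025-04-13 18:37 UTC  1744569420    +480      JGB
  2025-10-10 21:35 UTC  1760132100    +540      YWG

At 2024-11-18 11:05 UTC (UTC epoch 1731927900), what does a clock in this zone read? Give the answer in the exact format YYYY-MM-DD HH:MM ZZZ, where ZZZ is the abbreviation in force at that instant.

2024-11-18 20:05 YWG

Query: 2024-11-18 11:05 UTC
Rule 2/4 (YWG, +09:00): 2024-09-03 16:29 UTC ≤ query < 2025-04-13 18:37 UTC
11·60 + 5 + 540 = 1205 min
1205 = 0·1440 + 1205; 1205 = 20·60 + 5 → 20:05, same day
→ 2024-11-18 20:05 YWG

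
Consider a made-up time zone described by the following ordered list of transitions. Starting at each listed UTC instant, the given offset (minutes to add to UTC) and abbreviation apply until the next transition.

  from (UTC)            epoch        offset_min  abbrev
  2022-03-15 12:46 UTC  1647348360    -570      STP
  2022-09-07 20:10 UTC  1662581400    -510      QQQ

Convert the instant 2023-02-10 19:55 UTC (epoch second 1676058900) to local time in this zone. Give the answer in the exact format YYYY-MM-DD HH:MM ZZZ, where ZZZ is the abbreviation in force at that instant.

Query: 2023-02-10 19:55 UTC
Rule 2/2 (QQQ, -08:30): 2022-09-07 20:10 UTC ≤ query < +∞
19·60 + 55 - 510 = 685 min
685 = 0·1440 + 685; 685 = 11·60 + 25 → 11:25, same day
→ 2023-02-10 11:25 QQQ

2023-02-10 11:25 QQQ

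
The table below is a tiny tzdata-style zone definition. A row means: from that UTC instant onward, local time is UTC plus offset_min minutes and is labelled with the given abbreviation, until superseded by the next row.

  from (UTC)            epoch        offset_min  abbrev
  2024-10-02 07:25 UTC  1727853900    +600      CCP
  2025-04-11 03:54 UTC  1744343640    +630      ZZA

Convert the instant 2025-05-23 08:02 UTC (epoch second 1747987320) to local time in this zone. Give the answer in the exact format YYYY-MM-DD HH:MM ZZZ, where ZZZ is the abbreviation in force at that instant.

Query: 2025-05-23 08:02 UTC
Rule 2/2 (ZZA, +10:30): 2025-04-11 03:54 UTC ≤ query < +∞
8·60 + 2 + 630 = 1112 min
1112 = 0·1440 + 1112; 1112 = 18·60 + 32 → 18:32, same day
→ 2025-05-23 18:32 ZZA

2025-05-23 18:32 ZZA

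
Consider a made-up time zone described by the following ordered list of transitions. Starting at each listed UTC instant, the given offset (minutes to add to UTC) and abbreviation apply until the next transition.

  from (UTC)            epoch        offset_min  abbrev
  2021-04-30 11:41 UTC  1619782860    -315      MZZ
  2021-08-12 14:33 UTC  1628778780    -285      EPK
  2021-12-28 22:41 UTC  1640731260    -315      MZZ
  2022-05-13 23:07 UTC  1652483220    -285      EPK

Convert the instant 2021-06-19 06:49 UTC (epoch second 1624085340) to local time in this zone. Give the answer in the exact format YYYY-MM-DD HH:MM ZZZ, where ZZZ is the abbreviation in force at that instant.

2021-06-19 01:34 MZZ

Query: 2021-06-19 06:49 UTC
Rule 1/4 (MZZ, -05:15): 2021-04-30 11:41 UTC ≤ query < 2021-08-12 14:33 UTC
6·60 + 49 - 315 = 94 min
94 = 0·1440 + 94; 94 = 1·60 + 34 → 01:34, same day
→ 2021-06-19 01:34 MZZ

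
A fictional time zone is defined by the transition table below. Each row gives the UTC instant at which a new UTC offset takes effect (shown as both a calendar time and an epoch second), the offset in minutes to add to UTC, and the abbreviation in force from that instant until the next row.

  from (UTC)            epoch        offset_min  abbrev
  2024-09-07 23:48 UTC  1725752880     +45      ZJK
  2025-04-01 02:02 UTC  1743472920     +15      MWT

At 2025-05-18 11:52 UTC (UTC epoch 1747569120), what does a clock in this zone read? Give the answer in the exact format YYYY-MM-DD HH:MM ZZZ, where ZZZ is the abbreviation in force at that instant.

2025-05-18 12:07 MWT

Query: 2025-05-18 11:52 UTC
Rule 2/2 (MWT, +00:15): 2025-04-01 02:02 UTC ≤ query < +∞
11·60 + 52 + 15 = 727 min
727 = 0·1440 + 727; 727 = 12·60 + 7 → 12:07, same day
→ 2025-05-18 12:07 MWT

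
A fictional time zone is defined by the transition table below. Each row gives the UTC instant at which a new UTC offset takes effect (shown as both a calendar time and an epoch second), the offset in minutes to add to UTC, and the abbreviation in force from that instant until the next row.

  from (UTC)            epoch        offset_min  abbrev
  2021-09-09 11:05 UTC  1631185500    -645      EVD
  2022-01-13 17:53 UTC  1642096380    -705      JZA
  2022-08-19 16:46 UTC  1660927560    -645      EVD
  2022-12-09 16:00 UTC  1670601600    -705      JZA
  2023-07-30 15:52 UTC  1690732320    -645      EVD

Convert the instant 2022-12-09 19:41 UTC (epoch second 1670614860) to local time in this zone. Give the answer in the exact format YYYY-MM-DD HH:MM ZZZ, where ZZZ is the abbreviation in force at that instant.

2022-12-09 07:56 JZA

Query: 2022-12-09 19:41 UTC
Rule 4/5 (JZA, -11:45): 2022-12-09 16:00 UTC ≤ query < 2023-07-30 15:52 UTC
19·60 + 41 - 705 = 476 min
476 = 0·1440 + 476; 476 = 7·60 + 56 → 07:56, same day
→ 2022-12-09 07:56 JZA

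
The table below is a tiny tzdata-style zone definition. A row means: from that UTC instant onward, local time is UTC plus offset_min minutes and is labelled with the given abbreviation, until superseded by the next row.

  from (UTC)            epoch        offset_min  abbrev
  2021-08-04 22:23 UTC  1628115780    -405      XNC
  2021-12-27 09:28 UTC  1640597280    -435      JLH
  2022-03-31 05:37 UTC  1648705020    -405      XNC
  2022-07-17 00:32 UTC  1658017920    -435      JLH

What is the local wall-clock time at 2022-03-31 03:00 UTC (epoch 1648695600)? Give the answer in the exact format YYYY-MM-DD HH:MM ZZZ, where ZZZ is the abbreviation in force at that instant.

Query: 2022-03-31 03:00 UTC
Rule 2/4 (JLH, -07:15): 2021-12-27 09:28 UTC ≤ query < 2022-03-31 05:37 UTC
3·60 + 0 - 435 = -255 min
-255 = -1·1440 + 1185; 1185 = 19·60 + 45 → 19:45, 2022-03-31 - 1 day = 2022-03-30
→ 2022-03-30 19:45 JLH

2022-03-30 19:45 JLH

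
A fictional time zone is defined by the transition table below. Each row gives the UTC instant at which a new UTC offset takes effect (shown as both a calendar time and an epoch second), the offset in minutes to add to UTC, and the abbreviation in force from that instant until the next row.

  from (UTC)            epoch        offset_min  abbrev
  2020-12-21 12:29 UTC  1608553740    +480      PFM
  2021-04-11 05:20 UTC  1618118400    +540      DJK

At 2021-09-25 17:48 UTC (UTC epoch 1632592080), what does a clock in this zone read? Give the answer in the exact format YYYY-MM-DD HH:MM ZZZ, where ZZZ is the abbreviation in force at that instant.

2021-09-26 02:48 DJK

Query: 2021-09-25 17:48 UTC
Rule 2/2 (DJK, +09:00): 2021-04-11 05:20 UTC ≤ query < +∞
17·60 + 48 + 540 = 1608 min
1608 = 1·1440 + 168; 168 = 2·60 + 48 → 02:48, 2021-09-25 + 1 day = 2021-09-26
→ 2021-09-26 02:48 DJK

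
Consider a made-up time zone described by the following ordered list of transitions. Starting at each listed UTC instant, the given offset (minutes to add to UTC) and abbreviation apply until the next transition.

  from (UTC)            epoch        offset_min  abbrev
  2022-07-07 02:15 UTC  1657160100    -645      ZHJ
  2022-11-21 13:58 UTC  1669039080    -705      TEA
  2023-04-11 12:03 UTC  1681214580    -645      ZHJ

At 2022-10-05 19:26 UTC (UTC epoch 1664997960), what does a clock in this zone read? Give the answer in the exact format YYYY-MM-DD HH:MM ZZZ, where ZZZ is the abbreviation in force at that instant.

2022-10-05 08:41 ZHJ

Query: 2022-10-05 19:26 UTC
Rule 1/3 (ZHJ, -10:45): 2022-07-07 02:15 UTC ≤ query < 2022-11-21 13:58 UTC
19·60 + 26 - 645 = 521 min
521 = 0·1440 + 521; 521 = 8·60 + 41 → 08:41, same day
→ 2022-10-05 08:41 ZHJ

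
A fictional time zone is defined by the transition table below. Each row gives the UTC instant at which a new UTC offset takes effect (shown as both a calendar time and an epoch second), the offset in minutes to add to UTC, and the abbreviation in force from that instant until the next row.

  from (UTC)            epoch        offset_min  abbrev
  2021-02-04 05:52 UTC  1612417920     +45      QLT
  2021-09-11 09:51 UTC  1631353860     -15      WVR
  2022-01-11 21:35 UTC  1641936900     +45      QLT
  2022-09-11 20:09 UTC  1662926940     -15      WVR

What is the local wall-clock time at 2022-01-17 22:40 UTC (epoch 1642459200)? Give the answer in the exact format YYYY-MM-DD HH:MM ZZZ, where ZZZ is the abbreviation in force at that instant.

2022-01-17 23:25 QLT

Query: 2022-01-17 22:40 UTC
Rule 3/4 (QLT, +00:45): 2022-01-11 21:35 UTC ≤ query < 2022-09-11 20:09 UTC
22·60 + 40 + 45 = 1405 min
1405 = 0·1440 + 1405; 1405 = 23·60 + 25 → 23:25, same day
→ 2022-01-17 23:25 QLT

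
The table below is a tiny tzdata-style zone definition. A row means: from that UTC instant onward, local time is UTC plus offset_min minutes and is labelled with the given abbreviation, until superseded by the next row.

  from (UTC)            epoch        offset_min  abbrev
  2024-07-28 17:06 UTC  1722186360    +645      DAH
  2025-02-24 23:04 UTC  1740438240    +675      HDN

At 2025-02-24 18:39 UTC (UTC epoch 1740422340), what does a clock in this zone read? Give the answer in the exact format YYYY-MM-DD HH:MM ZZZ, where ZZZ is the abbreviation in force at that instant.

Query: 2025-02-24 18:39 UTC
Rule 1/2 (DAH, +10:45): 2024-07-28 17:06 UTC ≤ query < 2025-02-24 23:04 UTC
18·60 + 39 + 645 = 1764 min
1764 = 1·1440 + 324; 324 = 5·60 + 24 → 05:24, 2025-02-24 + 1 day = 2025-02-25
→ 2025-02-25 05:24 DAH

2025-02-25 05:24 DAH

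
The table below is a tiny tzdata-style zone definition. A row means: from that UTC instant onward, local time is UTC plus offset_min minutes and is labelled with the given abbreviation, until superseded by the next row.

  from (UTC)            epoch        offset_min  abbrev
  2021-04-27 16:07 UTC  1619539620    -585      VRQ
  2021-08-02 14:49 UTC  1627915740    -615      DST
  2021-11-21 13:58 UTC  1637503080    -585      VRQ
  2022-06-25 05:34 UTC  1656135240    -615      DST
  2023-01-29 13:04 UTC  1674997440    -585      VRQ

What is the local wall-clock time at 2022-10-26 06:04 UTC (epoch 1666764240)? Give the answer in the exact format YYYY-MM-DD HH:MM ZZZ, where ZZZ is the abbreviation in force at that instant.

2022-10-25 19:49 DST

Query: 2022-10-26 06:04 UTC
Rule 4/5 (DST, -10:15): 2022-06-25 05:34 UTC ≤ query < 2023-01-29 13:04 UTC
6·60 + 4 - 615 = -251 min
-251 = -1·1440 + 1189; 1189 = 19·60 + 49 → 19:49, 2022-10-26 - 1 day = 2022-10-25
→ 2022-10-25 19:49 DST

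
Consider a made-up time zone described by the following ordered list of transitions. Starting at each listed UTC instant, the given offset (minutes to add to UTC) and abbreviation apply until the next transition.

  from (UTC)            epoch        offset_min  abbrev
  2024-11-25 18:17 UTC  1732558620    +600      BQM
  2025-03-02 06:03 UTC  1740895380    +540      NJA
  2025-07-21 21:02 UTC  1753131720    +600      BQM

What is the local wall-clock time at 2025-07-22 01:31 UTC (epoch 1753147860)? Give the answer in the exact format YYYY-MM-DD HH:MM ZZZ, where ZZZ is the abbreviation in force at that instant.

Query: 2025-07-22 01:31 UTC
Rule 3/3 (BQM, +10:00): 2025-07-21 21:02 UTC ≤ query < +∞
1·60 + 31 + 600 = 691 min
691 = 0·1440 + 691; 691 = 11·60 + 31 → 11:31, same day
→ 2025-07-22 11:31 BQM

2025-07-22 11:31 BQM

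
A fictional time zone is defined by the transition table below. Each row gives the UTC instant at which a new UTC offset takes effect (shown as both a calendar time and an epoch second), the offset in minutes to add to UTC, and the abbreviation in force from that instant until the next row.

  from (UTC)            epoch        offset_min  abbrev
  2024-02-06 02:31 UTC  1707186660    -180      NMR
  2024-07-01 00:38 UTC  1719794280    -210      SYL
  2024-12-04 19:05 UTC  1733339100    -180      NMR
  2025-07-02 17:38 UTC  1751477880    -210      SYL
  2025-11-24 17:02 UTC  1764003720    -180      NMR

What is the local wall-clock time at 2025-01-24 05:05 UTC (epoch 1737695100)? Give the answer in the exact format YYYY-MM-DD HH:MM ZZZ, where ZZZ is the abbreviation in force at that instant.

Query: 2025-01-24 05:05 UTC
Rule 3/5 (NMR, -03:00): 2024-12-04 19:05 UTC ≤ query < 2025-07-02 17:38 UTC
5·60 + 5 - 180 = 125 min
125 = 0·1440 + 125; 125 = 2·60 + 5 → 02:05, same day
→ 2025-01-24 02:05 NMR

2025-01-24 02:05 NMR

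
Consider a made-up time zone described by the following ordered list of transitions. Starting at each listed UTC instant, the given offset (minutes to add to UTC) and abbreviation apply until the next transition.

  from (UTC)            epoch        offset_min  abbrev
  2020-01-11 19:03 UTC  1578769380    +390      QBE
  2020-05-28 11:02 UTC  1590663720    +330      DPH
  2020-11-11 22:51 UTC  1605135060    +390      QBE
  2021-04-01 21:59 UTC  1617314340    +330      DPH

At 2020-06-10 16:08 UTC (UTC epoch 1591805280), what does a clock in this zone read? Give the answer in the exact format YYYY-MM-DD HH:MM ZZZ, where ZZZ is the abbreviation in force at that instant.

Query: 2020-06-10 16:08 UTC
Rule 2/4 (DPH, +05:30): 2020-05-28 11:02 UTC ≤ query < 2020-11-11 22:51 UTC
16·60 + 8 + 330 = 1298 min
1298 = 0·1440 + 1298; 1298 = 21·60 + 38 → 21:38, same day
→ 2020-06-10 21:38 DPH

2020-06-10 21:38 DPH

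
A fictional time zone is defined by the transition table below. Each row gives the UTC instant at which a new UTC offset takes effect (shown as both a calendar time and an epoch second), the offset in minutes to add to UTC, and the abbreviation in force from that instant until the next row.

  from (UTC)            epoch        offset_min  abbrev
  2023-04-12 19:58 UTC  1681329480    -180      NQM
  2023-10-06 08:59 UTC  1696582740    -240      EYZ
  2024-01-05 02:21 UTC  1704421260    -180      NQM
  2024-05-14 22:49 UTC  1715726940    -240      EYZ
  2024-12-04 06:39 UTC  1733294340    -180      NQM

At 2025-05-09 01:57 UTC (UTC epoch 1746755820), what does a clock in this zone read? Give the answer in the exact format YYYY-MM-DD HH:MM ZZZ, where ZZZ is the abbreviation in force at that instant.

2025-05-08 22:57 NQM

Query: 2025-05-09 01:57 UTC
Rule 5/5 (NQM, -03:00): 2024-12-04 06:39 UTC ≤ query < +∞
1·60 + 57 - 180 = -63 min
-63 = -1·1440 + 1377; 1377 = 22·60 + 57 → 22:57, 2025-05-09 - 1 day = 2025-05-08
→ 2025-05-08 22:57 NQM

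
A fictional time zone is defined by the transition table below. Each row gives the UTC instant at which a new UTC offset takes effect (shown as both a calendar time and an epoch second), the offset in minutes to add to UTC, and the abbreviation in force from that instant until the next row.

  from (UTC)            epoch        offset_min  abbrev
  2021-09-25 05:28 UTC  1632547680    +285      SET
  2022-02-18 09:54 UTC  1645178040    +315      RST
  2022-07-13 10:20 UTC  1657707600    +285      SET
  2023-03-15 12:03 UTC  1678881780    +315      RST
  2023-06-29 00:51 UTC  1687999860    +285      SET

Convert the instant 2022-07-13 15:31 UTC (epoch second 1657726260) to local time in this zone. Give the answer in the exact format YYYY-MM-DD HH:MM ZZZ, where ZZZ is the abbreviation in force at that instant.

2022-07-13 20:16 SET

Query: 2022-07-13 15:31 UTC
Rule 3/5 (SET, +04:45): 2022-07-13 10:20 UTC ≤ query < 2023-03-15 12:03 UTC
15·60 + 31 + 285 = 1216 min
1216 = 0·1440 + 1216; 1216 = 20·60 + 16 → 20:16, same day
→ 2022-07-13 20:16 SET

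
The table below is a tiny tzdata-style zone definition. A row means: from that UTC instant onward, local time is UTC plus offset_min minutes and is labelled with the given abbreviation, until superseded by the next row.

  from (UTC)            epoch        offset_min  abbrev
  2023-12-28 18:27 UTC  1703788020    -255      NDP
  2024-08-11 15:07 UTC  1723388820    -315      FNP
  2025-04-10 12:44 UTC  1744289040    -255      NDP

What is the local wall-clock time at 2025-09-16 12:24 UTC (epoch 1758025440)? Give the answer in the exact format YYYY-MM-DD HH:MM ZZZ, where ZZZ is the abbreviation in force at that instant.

2025-09-16 08:09 NDP

Query: 2025-09-16 12:24 UTC
Rule 3/3 (NDP, -04:15): 2025-04-10 12:44 UTC ≤ query < +∞
12·60 + 24 - 255 = 489 min
489 = 0·1440 + 489; 489 = 8·60 + 9 → 08:09, same day
→ 2025-09-16 08:09 NDP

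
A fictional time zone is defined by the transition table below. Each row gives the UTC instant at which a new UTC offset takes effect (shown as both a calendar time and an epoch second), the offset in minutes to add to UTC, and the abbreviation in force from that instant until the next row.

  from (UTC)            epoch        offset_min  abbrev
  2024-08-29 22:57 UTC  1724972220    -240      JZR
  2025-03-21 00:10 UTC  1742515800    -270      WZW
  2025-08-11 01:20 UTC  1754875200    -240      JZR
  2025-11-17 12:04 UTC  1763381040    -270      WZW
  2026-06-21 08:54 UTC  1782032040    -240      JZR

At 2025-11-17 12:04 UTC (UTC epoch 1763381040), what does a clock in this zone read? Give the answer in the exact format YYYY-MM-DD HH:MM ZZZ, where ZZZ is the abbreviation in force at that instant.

Query: 2025-11-17 12:04 UTC
Rule 4/5 (WZW, -04:30): 2025-11-17 12:04 UTC ≤ query < 2026-06-21 08:54 UTC
12·60 + 4 - 270 = 454 min
454 = 0·1440 + 454; 454 = 7·60 + 34 → 07:34, same day
→ 2025-11-17 07:34 WZW

2025-11-17 07:34 WZW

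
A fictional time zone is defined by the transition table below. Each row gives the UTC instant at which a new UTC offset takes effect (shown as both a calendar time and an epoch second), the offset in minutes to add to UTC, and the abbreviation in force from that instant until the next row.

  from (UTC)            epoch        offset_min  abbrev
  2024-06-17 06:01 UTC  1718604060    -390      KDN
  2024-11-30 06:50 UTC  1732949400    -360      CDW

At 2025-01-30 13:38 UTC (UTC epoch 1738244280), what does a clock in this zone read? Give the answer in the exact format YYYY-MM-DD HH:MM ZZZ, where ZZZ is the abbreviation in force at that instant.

Query: 2025-01-30 13:38 UTC
Rule 2/2 (CDW, -06:00): 2024-11-30 06:50 UTC ≤ query < +∞
13·60 + 38 - 360 = 458 min
458 = 0·1440 + 458; 458 = 7·60 + 38 → 07:38, same day
→ 2025-01-30 07:38 CDW

2025-01-30 07:38 CDW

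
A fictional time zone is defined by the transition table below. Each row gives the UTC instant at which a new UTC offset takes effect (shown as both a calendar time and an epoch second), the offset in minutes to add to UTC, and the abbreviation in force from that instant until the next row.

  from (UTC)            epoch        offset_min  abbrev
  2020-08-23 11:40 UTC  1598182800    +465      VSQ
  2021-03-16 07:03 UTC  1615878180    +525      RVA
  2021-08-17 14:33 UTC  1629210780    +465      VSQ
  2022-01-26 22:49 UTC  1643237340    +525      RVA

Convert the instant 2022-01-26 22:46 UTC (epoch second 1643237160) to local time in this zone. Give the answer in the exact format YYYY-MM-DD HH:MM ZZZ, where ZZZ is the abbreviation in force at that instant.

2022-01-27 06:31 VSQ

Query: 2022-01-26 22:46 UTC
Rule 3/4 (VSQ, +07:45): 2021-08-17 14:33 UTC ≤ query < 2022-01-26 22:49 UTC
22·60 + 46 + 465 = 1831 min
1831 = 1·1440 + 391; 391 = 6·60 + 31 → 06:31, 2022-01-26 + 1 day = 2022-01-27
→ 2022-01-27 06:31 VSQ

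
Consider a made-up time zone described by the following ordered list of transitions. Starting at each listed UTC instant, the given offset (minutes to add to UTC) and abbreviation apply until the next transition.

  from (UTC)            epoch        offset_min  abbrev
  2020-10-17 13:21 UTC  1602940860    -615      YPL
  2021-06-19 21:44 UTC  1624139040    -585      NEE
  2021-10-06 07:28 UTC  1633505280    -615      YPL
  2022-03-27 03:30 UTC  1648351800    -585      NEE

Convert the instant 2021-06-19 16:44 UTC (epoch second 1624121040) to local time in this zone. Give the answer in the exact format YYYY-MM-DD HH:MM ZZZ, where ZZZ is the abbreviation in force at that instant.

2021-06-19 06:29 YPL

Query: 2021-06-19 16:44 UTC
Rule 1/4 (YPL, -10:15): 2020-10-17 13:21 UTC ≤ query < 2021-06-19 21:44 UTC
16·60 + 44 - 615 = 389 min
389 = 0·1440 + 389; 389 = 6·60 + 29 → 06:29, same day
→ 2021-06-19 06:29 YPL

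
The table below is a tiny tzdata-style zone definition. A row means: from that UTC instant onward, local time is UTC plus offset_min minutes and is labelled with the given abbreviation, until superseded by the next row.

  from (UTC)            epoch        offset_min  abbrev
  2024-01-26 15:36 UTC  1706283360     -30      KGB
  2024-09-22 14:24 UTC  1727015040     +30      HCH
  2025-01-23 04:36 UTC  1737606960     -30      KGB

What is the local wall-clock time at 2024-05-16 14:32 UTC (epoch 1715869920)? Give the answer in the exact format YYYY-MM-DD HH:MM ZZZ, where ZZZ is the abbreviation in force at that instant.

2024-05-16 14:02 KGB

Query: 2024-05-16 14:32 UTC
Rule 1/3 (KGB, -00:30): 2024-01-26 15:36 UTC ≤ query < 2024-09-22 14:24 UTC
14·60 + 32 - 30 = 842 min
842 = 0·1440 + 842; 842 = 14·60 + 2 → 14:02, same day
→ 2024-05-16 14:02 KGB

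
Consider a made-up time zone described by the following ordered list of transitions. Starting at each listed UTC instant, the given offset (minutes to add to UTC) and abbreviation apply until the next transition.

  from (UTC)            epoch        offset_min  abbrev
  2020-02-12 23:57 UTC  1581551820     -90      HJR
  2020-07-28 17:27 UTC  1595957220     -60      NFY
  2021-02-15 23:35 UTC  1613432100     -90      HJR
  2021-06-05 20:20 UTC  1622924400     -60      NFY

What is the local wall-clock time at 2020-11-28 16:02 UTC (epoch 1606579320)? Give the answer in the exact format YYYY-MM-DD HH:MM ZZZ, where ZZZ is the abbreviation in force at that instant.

2020-11-28 15:02 NFY

Query: 2020-11-28 16:02 UTC
Rule 2/4 (NFY, -01:00): 2020-07-28 17:27 UTC ≤ query < 2021-02-15 23:35 UTC
16·60 + 2 - 60 = 902 min
902 = 0·1440 + 902; 902 = 15·60 + 2 → 15:02, same day
→ 2020-11-28 15:02 NFY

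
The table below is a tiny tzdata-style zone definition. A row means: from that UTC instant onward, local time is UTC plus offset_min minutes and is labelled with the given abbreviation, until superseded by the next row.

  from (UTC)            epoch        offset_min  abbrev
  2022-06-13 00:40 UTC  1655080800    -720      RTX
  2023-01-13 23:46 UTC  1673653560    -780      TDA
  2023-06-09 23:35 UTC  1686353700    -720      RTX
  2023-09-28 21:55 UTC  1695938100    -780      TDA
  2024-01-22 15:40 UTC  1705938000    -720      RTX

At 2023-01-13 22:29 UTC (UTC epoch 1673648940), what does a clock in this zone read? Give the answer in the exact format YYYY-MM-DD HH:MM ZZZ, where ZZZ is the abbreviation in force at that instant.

Query: 2023-01-13 22:29 UTC
Rule 1/5 (RTX, -12:00): 2022-06-13 00:40 UTC ≤ query < 2023-01-13 23:46 UTC
22·60 + 29 - 720 = 629 min
629 = 0·1440 + 629; 629 = 10·60 + 29 → 10:29, same day
→ 2023-01-13 10:29 RTX

2023-01-13 10:29 RTX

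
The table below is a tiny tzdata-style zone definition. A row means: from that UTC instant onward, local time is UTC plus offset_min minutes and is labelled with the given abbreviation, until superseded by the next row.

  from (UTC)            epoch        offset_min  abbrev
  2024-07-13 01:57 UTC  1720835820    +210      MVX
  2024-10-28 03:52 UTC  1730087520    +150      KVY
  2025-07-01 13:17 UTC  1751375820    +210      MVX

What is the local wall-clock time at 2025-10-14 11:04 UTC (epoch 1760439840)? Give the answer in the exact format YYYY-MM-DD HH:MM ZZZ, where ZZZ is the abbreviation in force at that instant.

Query: 2025-10-14 11:04 UTC
Rule 3/3 (MVX, +03:30): 2025-07-01 13:17 UTC ≤ query < +∞
11·60 + 4 + 210 = 874 min
874 = 0·1440 + 874; 874 = 14·60 + 34 → 14:34, same day
→ 2025-10-14 14:34 MVX

2025-10-14 14:34 MVX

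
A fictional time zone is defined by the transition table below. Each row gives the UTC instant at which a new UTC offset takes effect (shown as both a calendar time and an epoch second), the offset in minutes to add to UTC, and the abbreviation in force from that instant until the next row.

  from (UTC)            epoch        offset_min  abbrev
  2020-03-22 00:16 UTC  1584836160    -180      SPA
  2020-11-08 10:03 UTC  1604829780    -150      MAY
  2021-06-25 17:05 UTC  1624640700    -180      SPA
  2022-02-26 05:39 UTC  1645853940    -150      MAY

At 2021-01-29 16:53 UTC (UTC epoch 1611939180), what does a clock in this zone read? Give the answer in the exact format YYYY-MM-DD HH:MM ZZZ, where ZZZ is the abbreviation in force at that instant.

Query: 2021-01-29 16:53 UTC
Rule 2/4 (MAY, -02:30): 2020-11-08 10:03 UTC ≤ query < 2021-06-25 17:05 UTC
16·60 + 53 - 150 = 863 min
863 = 0·1440 + 863; 863 = 14·60 + 23 → 14:23, same day
→ 2021-01-29 14:23 MAY

2021-01-29 14:23 MAY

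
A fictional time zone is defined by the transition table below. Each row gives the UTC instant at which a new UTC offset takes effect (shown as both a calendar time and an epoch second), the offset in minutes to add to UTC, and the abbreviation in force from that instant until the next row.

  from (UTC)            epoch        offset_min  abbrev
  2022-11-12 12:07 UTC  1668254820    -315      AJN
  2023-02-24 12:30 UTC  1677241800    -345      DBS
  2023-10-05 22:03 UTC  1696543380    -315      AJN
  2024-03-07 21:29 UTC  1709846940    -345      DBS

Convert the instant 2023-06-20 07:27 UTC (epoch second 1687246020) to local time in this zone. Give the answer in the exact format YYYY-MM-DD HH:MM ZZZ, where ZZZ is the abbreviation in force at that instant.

Query: 2023-06-20 07:27 UTC
Rule 2/4 (DBS, -05:45): 2023-02-24 12:30 UTC ≤ query < 2023-10-05 22:03 UTC
7·60 + 27 - 345 = 102 min
102 = 0·1440 + 102; 102 = 1·60 + 42 → 01:42, same day
→ 2023-06-20 01:42 DBS

2023-06-20 01:42 DBS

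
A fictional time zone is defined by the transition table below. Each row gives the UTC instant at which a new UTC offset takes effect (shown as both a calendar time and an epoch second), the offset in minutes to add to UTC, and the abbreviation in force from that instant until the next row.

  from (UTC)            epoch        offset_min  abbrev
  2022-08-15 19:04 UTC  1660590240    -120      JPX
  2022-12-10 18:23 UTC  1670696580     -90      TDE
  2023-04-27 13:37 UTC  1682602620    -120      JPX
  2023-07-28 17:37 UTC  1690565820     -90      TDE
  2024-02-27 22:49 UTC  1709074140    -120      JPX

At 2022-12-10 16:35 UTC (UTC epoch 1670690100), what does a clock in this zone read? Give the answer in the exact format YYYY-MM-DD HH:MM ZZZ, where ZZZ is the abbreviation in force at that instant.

2022-12-10 14:35 JPX

Query: 2022-12-10 16:35 UTC
Rule 1/5 (JPX, -02:00): 2022-08-15 19:04 UTC ≤ query < 2022-12-10 18:23 UTC
16·60 + 35 - 120 = 875 min
875 = 0·1440 + 875; 875 = 14·60 + 35 → 14:35, same day
→ 2022-12-10 14:35 JPX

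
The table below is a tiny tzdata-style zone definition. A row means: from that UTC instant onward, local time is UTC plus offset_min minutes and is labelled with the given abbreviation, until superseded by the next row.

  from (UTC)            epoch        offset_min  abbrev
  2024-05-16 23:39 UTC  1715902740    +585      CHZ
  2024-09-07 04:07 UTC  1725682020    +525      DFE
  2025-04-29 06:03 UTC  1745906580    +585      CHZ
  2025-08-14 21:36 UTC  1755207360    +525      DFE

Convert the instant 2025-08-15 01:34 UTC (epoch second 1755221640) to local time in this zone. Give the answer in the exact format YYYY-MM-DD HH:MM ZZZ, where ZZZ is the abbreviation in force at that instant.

2025-08-15 10:19 DFE

Query: 2025-08-15 01:34 UTC
Rule 4/4 (DFE, +08:45): 2025-08-14 21:36 UTC ≤ query < +∞
1·60 + 34 + 525 = 619 min
619 = 0·1440 + 619; 619 = 10·60 + 19 → 10:19, same day
→ 2025-08-15 10:19 DFE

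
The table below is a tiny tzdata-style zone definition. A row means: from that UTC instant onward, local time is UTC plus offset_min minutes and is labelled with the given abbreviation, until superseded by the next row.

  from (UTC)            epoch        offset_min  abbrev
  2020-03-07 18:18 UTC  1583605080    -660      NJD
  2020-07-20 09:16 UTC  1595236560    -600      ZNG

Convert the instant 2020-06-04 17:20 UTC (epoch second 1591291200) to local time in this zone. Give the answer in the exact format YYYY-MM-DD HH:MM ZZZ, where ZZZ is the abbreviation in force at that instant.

Query: 2020-06-04 17:20 UTC
Rule 1/2 (NJD, -11:00): 2020-03-07 18:18 UTC ≤ query < 2020-07-20 09:16 UTC
17·60 + 20 - 660 = 380 min
380 = 0·1440 + 380; 380 = 6·60 + 20 → 06:20, same day
→ 2020-06-04 06:20 NJD

2020-06-04 06:20 NJD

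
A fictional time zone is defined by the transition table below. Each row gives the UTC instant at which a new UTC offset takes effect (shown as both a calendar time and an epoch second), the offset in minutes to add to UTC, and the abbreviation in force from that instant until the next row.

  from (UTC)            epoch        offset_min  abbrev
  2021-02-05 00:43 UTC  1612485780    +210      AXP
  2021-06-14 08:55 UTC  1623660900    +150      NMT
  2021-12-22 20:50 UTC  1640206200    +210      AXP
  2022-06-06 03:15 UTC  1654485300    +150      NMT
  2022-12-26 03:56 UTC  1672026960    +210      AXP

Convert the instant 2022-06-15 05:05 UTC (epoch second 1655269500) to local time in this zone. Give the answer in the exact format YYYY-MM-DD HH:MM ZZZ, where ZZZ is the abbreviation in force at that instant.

Query: 2022-06-15 05:05 UTC
Rule 4/5 (NMT, +02:30): 2022-06-06 03:15 UTC ≤ query < 2022-12-26 03:56 UTC
5·60 + 5 + 150 = 455 min
455 = 0·1440 + 455; 455 = 7·60 + 35 → 07:35, same day
→ 2022-06-15 07:35 NMT

2022-06-15 07:35 NMT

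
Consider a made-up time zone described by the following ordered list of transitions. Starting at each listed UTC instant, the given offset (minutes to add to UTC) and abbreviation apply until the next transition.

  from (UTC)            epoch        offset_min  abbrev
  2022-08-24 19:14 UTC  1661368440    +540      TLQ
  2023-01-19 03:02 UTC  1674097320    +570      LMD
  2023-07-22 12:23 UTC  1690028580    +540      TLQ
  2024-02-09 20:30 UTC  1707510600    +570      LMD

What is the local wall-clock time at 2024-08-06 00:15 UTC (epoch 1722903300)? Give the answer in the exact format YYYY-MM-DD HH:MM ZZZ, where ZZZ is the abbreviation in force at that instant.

2024-08-06 09:45 LMD

Query: 2024-08-06 00:15 UTC
Rule 4/4 (LMD, +09:30): 2024-02-09 20:30 UTC ≤ query < +∞
0·60 + 15 + 570 = 585 min
585 = 0·1440 + 585; 585 = 9·60 + 45 → 09:45, same day
→ 2024-08-06 09:45 LMD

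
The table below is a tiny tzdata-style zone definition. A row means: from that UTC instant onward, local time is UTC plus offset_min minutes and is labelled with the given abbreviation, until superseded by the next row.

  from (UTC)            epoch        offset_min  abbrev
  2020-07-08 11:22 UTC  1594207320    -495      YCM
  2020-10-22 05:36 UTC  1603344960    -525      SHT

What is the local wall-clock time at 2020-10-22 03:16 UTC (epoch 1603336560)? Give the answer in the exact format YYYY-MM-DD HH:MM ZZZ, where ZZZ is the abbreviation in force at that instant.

Query: 2020-10-22 03:16 UTC
Rule 1/2 (YCM, -08:15): 2020-07-08 11:22 UTC ≤ query < 2020-10-22 05:36 UTC
3·60 + 16 - 495 = -299 min
-299 = -1·1440 + 1141; 1141 = 19·60 + 1 → 19:01, 2020-10-22 - 1 day = 2020-10-21
→ 2020-10-21 19:01 YCM

2020-10-21 19:01 YCM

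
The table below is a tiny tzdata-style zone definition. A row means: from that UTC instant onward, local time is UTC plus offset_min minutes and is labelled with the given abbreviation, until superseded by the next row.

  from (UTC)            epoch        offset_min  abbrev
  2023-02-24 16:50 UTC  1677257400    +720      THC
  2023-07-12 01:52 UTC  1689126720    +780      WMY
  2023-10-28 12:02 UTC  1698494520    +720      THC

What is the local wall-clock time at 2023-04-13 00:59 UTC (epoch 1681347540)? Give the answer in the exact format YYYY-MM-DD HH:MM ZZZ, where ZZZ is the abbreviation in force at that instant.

Query: 2023-04-13 00:59 UTC
Rule 1/3 (THC, +12:00): 2023-02-24 16:50 UTC ≤ query < 2023-07-12 01:52 UTC
0·60 + 59 + 720 = 779 min
779 = 0·1440 + 779; 779 = 12·60 + 59 → 12:59, same day
→ 2023-04-13 12:59 THC

2023-04-13 12:59 THC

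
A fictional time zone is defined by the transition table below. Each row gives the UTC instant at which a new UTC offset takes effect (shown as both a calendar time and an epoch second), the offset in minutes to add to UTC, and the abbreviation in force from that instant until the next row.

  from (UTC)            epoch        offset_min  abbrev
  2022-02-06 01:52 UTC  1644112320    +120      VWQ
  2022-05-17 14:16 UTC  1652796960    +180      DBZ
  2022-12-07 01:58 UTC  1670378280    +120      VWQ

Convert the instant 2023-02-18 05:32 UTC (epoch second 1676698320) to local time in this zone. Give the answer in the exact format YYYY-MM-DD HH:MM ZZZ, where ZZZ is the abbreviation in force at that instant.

Query: 2023-02-18 05:32 UTC
Rule 3/3 (VWQ, +02:00): 2022-12-07 01:58 UTC ≤ query < +∞
5·60 + 32 + 120 = 452 min
452 = 0·1440 + 452; 452 = 7·60 + 32 → 07:32, same day
→ 2023-02-18 07:32 VWQ

2023-02-18 07:32 VWQ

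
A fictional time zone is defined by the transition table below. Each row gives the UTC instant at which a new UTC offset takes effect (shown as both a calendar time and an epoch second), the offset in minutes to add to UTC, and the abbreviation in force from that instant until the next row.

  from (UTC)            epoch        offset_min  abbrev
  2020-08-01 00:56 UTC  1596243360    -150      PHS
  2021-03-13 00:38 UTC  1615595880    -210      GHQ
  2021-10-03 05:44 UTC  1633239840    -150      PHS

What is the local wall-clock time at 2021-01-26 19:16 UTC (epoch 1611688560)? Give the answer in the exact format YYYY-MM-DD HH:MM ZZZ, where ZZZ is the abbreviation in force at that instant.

2021-01-26 16:46 PHS

Query: 2021-01-26 19:16 UTC
Rule 1/3 (PHS, -02:30): 2020-08-01 00:56 UTC ≤ query < 2021-03-13 00:38 UTC
19·60 + 16 - 150 = 1006 min
1006 = 0·1440 + 1006; 1006 = 16·60 + 46 → 16:46, same day
→ 2021-01-26 16:46 PHS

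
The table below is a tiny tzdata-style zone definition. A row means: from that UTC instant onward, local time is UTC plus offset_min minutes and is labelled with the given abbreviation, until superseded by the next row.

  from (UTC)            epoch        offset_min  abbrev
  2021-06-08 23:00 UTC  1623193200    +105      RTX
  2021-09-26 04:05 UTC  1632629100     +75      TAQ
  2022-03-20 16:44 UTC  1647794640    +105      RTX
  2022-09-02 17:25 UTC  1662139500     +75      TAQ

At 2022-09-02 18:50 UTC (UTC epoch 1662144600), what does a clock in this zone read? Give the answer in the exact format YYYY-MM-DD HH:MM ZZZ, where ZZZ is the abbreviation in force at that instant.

2022-09-02 20:05 TAQ

Query: 2022-09-02 18:50 UTC
Rule 4/4 (TAQ, +01:15): 2022-09-02 17:25 UTC ≤ query < +∞
18·60 + 50 + 75 = 1205 min
1205 = 0·1440 + 1205; 1205 = 20·60 + 5 → 20:05, same day
→ 2022-09-02 20:05 TAQ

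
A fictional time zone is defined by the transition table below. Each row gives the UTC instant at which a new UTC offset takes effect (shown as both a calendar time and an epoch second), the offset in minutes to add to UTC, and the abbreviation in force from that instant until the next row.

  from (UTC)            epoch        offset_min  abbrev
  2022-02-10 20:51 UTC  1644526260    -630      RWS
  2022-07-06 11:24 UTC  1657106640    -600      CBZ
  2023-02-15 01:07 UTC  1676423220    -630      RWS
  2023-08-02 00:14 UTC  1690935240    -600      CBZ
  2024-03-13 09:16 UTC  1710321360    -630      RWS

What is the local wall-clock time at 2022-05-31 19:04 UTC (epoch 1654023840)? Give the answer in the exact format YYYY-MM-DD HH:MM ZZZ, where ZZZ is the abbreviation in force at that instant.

Query: 2022-05-31 19:04 UTC
Rule 1/5 (RWS, -10:30): 2022-02-10 20:51 UTC ≤ query < 2022-07-06 11:24 UTC
19·60 + 4 - 630 = 514 min
514 = 0·1440 + 514; 514 = 8·60 + 34 → 08:34, same day
→ 2022-05-31 08:34 RWS

2022-05-31 08:34 RWS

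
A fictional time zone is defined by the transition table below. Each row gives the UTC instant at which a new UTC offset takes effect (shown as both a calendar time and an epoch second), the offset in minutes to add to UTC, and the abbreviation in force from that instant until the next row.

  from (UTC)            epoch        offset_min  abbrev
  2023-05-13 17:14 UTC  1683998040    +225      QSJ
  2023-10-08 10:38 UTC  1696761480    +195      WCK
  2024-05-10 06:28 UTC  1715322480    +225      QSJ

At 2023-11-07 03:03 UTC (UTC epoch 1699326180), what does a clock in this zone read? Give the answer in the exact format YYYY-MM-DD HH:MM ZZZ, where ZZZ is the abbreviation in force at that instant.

2023-11-07 06:18 WCK

Query: 2023-11-07 03:03 UTC
Rule 2/3 (WCK, +03:15): 2023-10-08 10:38 UTC ≤ query < 2024-05-10 06:28 UTC
3·60 + 3 + 195 = 378 min
378 = 0·1440 + 378; 378 = 6·60 + 18 → 06:18, same day
→ 2023-11-07 06:18 WCK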